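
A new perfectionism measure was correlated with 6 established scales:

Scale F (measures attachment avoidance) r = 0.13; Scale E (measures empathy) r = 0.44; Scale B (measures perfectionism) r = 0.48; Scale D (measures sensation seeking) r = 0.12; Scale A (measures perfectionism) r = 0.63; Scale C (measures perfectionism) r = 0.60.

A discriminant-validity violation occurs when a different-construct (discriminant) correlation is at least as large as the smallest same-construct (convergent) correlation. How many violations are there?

Convergent (same construct = perfectionism): Scale B, Scale A, Scale C.
Smallest convergent = 0.48. Discriminant values: 0.13, 0.44, 0.12; count ≥ 0.48 → 0.

0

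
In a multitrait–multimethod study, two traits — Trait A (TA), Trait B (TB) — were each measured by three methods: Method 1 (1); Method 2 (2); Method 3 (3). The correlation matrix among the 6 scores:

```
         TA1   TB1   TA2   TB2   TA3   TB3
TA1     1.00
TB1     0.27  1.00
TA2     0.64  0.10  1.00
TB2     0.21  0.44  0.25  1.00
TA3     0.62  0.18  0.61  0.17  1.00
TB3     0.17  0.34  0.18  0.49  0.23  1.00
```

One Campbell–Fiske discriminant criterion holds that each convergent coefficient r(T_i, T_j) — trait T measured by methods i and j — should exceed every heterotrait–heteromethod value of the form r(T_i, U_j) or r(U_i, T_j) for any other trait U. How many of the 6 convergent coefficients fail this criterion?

0

Convergent coefficients and their comparison sets:
TA (methods 1·2): 0.64 vs {0.21, 0.10} → pass.
TA (methods 1·3): 0.62 vs {0.17, 0.18} → pass.
TA (methods 2·3): 0.61 vs {0.18, 0.17} → pass.
TB (methods 1·2): 0.44 vs {0.10, 0.21} → pass.
TB (methods 1·3): 0.34 vs {0.18, 0.17} → pass.
TB (methods 2·3): 0.49 vs {0.17, 0.18} → pass.
0 of 6 fail.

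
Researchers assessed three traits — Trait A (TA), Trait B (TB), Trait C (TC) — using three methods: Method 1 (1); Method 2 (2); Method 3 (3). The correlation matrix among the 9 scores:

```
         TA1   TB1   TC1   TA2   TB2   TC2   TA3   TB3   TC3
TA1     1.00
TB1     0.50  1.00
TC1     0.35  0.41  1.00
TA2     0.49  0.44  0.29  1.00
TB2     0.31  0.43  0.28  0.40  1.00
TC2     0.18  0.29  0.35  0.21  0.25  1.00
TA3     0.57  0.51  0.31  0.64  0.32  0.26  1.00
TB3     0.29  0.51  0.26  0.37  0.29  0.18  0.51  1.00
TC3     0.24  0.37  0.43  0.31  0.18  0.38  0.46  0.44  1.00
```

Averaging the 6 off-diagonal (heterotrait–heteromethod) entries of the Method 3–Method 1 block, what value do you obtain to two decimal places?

HTHM values (method 3 × method 1): 0.51, 0.31, 0.29, 0.26, 0.24, 0.37; mean = 1.98/6 = 0.33.

0.33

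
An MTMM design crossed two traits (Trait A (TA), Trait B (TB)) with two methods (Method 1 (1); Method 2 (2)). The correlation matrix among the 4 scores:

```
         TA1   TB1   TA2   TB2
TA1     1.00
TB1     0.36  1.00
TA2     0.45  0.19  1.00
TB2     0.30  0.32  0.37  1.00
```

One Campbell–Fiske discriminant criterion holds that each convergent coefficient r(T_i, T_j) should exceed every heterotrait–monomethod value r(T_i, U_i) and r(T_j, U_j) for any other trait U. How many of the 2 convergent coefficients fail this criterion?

Each convergent coefficient versus the relevant comparison correlations:
TA (methods 1·2): 0.45 vs {0.36, 0.37} → pass.
TB (methods 1·2): 0.32 vs {0.36, 0.37} → fail.
1 of 2 fail.

1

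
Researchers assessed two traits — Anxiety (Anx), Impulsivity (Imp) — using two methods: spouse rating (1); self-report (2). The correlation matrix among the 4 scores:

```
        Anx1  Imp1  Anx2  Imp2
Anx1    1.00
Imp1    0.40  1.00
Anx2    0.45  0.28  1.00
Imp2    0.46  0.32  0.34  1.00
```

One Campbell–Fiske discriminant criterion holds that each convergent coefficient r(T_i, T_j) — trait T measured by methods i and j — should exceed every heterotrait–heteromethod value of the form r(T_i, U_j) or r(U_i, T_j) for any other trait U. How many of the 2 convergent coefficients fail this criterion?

2

Convergent coefficients and their comparison sets:
Anx (methods 1·2): 0.45 vs {0.46, 0.28} → fail.
Imp (methods 1·2): 0.32 vs {0.28, 0.46} → fail.
2 of 2 fail.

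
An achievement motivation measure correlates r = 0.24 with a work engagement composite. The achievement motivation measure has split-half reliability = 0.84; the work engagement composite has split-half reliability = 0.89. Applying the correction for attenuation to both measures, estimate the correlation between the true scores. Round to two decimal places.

r_true = r_obs / √(r_xx · r_yy) = 0.24 / √(0.84 × 0.89) = 0.24 / √0.7476 = 0.24 / 0.8646 ≈ 0.28.

0.28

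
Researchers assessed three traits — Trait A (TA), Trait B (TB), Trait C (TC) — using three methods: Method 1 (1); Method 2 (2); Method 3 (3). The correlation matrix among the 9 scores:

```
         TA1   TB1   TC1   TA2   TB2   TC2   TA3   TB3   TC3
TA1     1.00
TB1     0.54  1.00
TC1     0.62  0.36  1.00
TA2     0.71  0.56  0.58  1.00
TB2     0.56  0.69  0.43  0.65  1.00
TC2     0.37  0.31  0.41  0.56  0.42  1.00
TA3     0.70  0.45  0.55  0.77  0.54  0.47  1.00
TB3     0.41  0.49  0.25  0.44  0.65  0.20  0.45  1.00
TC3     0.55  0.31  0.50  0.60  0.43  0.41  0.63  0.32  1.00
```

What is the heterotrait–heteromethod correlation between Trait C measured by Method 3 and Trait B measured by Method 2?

Different traits and methods: r(TC3, TB2) = 0.43.

0.43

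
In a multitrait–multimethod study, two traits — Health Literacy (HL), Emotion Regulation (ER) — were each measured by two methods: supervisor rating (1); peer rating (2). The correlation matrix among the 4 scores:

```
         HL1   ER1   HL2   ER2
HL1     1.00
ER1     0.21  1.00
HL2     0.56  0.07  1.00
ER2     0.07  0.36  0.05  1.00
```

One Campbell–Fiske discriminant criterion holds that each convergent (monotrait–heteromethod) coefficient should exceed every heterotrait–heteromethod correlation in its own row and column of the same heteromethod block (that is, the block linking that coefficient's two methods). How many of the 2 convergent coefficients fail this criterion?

0

Convergent coefficients and their comparison sets:
HL (methods 1·2): 0.56 vs {0.07, 0.07} → pass.
ER (methods 1·2): 0.36 vs {0.07, 0.07} → pass.
0 of 2 fail.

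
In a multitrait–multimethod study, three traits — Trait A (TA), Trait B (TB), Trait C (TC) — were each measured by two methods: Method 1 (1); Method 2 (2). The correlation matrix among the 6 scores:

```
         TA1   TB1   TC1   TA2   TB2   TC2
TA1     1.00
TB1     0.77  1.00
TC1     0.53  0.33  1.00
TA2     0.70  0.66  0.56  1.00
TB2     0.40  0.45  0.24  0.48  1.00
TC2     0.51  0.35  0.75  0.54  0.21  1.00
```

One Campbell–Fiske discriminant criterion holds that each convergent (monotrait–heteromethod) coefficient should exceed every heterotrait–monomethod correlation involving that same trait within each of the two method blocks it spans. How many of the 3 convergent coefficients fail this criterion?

2

Checking each validity diagonal entry against its comparison values:
TA (methods 1·2): 0.70 vs {0.77, 0.48, 0.53, 0.54} → fail.
TB (methods 1·2): 0.45 vs {0.77, 0.48, 0.33, 0.21} → fail.
TC (methods 1·2): 0.75 vs {0.53, 0.54, 0.33, 0.21} → pass.
2 of 3 fail.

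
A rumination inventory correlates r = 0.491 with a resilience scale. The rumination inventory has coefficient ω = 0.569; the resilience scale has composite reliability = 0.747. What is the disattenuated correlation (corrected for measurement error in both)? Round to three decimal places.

r_true = r_obs / √(r_xx · r_yy) = 0.491 / √(0.569 × 0.747) = 0.491 / √0.425043 = 0.491 / 0.6520 ≈ 0.753.

0.753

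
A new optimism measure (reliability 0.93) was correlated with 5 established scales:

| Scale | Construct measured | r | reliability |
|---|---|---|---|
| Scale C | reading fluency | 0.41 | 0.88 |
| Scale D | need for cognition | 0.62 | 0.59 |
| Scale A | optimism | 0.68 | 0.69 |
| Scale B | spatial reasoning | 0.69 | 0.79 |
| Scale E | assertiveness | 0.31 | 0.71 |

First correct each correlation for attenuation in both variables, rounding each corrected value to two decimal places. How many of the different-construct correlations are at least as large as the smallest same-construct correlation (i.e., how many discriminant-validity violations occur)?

0

Disattenuated r (r / √(r_scale · r_new)):
  Scale C (disc): 0.41 / √(0.88·0.93) = 0.45
  Scale D (disc): 0.62 / √(0.59·0.93) = 0.84
  Scale A (conv): 0.68 / √(0.69·0.93) = 0.85
  Scale B (disc): 0.69 / √(0.79·0.93) = 0.80
  Scale E (disc): 0.31 / √(0.71·0.93) = 0.38
Smallest convergent = 0.85. Discriminant values: 0.45, 0.84, 0.80, 0.38; count ≥ 0.85 → 0.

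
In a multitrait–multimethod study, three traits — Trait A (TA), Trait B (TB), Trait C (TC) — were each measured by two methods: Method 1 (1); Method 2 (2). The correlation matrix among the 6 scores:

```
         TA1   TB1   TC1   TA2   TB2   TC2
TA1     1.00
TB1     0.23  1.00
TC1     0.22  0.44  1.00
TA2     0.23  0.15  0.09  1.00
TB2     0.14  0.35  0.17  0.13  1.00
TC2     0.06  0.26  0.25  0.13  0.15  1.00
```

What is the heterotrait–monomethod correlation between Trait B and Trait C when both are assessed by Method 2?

0.15

Different traits, same method: r(TB2, TC2) = 0.15.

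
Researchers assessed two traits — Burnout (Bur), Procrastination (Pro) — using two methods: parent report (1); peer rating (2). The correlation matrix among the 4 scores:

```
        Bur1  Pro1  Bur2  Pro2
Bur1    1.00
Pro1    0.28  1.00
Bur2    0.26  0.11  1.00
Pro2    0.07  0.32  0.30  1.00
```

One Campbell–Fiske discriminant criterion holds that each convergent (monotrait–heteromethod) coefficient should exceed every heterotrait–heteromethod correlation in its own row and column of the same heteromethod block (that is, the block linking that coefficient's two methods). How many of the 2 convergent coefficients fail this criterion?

0

Convergent coefficients and their comparison sets:
Bur (methods 1·2): 0.26 vs {0.07, 0.11} → pass.
Pro (methods 1·2): 0.32 vs {0.11, 0.07} → pass.
0 of 2 fail.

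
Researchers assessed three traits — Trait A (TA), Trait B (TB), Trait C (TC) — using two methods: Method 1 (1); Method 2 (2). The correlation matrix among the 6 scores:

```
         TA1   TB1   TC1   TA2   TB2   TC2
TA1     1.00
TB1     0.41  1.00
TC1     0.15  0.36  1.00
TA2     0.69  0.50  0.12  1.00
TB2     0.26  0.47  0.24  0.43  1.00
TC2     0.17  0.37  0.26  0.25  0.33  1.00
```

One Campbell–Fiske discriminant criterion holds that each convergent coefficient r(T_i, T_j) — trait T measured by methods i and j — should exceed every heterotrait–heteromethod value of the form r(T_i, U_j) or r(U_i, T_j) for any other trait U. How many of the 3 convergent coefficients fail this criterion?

Checking each validity diagonal entry against its comparison values:
TA (methods 1·2): 0.69 vs {0.26, 0.50, 0.17, 0.12} → pass.
TB (methods 1·2): 0.47 vs {0.50, 0.26, 0.37, 0.24} → fail.
TC (methods 1·2): 0.26 vs {0.12, 0.17, 0.24, 0.37} → fail.
2 of 3 fail.

2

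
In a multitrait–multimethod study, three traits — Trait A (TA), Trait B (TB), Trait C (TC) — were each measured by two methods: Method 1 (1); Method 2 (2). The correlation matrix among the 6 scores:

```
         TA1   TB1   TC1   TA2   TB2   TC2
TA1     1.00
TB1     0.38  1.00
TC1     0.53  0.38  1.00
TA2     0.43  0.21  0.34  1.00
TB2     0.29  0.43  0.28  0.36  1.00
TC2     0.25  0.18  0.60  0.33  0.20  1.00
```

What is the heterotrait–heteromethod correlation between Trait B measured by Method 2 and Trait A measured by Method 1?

0.29

Different traits and methods: r(TB2, TA1) = 0.29.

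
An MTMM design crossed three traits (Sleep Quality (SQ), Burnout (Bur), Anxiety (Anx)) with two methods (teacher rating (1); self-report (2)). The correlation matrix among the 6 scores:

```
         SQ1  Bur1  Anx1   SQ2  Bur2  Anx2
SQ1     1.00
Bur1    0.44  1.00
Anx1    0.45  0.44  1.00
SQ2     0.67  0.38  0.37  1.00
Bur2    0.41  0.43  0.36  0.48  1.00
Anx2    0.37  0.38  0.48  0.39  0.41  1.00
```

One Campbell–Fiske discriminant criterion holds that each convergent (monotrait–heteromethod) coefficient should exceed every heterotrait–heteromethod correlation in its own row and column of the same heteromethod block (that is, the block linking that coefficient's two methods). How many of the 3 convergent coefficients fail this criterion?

0

Each convergent coefficient versus the relevant comparison correlations:
SQ (methods 1·2): 0.67 vs {0.41, 0.38, 0.37, 0.37} → pass.
Bur (methods 1·2): 0.43 vs {0.38, 0.41, 0.38, 0.36} → pass.
Anx (methods 1·2): 0.48 vs {0.37, 0.37, 0.36, 0.38} → pass.
0 of 3 fail.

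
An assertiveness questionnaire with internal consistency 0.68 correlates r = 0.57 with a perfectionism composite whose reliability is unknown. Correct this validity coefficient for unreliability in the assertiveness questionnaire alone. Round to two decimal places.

Single correction: r_c = r_obs / √r_xx = 0.57 / √0.68 = 0.57 / 0.8246 ≈ 0.69.

0.69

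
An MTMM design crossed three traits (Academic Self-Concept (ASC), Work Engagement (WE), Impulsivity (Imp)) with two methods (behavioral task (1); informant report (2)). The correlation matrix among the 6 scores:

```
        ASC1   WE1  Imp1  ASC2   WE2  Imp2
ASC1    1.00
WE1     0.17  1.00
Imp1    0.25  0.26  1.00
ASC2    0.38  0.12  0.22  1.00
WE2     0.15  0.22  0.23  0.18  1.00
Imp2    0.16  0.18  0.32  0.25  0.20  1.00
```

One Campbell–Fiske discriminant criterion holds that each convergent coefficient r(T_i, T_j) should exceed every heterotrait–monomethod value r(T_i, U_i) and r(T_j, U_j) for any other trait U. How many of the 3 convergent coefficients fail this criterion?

Each convergent coefficient versus the relevant comparison correlations:
ASC (methods 1·2): 0.38 vs {0.17, 0.18, 0.25, 0.25} → pass.
WE (methods 1·2): 0.22 vs {0.17, 0.18, 0.26, 0.20} → fail.
Imp (methods 1·2): 0.32 vs {0.25, 0.25, 0.26, 0.20} → pass.
1 of 3 fail.

1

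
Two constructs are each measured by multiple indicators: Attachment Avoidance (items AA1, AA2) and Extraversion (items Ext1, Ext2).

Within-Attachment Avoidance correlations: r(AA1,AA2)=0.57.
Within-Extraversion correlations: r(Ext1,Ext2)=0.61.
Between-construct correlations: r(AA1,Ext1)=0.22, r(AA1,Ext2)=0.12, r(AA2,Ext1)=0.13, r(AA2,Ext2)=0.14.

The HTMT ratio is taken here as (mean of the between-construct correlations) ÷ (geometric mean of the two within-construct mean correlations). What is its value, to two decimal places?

0.26

Mean heterotrait r = 0.61/4 = 0.1525.
Mean within-AA = 0.57/1 = 0.5700; mean within-Ext = 0.61/1 = 0.6100.
Geometric mean = √(0.5700 × 0.6100) = 0.5897.
HTMT = 0.1525 / 0.5897 = 0.26.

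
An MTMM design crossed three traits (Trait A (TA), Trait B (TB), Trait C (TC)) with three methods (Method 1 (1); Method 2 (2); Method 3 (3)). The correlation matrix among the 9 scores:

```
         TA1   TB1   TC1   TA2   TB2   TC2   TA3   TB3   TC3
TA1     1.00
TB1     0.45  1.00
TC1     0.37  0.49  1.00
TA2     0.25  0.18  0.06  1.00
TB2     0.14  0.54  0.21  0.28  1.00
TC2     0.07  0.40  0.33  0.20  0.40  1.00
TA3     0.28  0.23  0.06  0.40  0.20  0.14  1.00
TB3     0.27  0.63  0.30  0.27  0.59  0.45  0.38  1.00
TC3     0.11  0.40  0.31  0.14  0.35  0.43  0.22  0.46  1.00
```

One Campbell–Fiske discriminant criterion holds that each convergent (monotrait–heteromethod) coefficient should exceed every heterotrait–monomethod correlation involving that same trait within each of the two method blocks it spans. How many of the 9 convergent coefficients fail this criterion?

5

Each convergent coefficient versus the relevant comparison correlations:
TA (methods 1·2): 0.25 vs {0.45, 0.28, 0.37, 0.20} → fail.
TA (methods 1·3): 0.28 vs {0.45, 0.38, 0.37, 0.22} → fail.
TA (methods 2·3): 0.40 vs {0.28, 0.38, 0.20, 0.22} → pass.
TB (methods 1·2): 0.54 vs {0.45, 0.28, 0.49, 0.40} → pass.
TB (methods 1·3): 0.63 vs {0.45, 0.38, 0.49, 0.46} → pass.
TB (methods 2·3): 0.59 vs {0.28, 0.38, 0.40, 0.46} → pass.
TC (methods 1·2): 0.33 vs {0.37, 0.20, 0.49, 0.40} → fail.
TC (methods 1·3): 0.31 vs {0.37, 0.22, 0.49, 0.46} → fail.
TC (methods 2·3): 0.43 vs {0.20, 0.22, 0.40, 0.46} → fail.
5 of 9 fail.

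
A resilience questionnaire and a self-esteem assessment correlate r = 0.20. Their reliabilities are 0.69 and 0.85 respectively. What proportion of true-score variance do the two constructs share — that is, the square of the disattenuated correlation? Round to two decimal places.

Disattenuated r = 0.20 / √(0.69 × 0.85) = 0.20 / 0.7658 = 0.2612.
Shared true-score variance = 0.2612² = 0.0682 ≈ 0.07.

0.07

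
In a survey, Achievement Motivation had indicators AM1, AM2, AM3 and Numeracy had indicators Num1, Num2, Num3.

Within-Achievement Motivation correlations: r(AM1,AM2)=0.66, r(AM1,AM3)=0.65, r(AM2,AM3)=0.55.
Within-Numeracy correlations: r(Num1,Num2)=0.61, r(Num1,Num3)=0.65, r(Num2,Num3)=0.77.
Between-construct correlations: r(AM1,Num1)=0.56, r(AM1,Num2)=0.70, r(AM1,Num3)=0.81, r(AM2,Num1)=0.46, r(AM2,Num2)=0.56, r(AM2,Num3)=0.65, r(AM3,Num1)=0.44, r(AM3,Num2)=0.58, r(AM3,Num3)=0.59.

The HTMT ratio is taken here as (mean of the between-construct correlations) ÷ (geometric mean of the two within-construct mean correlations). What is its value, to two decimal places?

0.92

Mean between = 5.35/9 = 0.5944.
Mean within-AM = 1.86/3 = 0.6200; mean within-Num = 2.03/3 = 0.6767.
Geometric mean = √(0.6200 × 0.6767) = 0.6477.
HTMT = 0.5944 / 0.6477 = 0.92.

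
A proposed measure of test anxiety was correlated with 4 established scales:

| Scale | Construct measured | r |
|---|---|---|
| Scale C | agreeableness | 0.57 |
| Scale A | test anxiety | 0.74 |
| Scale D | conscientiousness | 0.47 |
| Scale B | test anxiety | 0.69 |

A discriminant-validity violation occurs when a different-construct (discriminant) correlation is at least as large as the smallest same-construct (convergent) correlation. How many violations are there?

Convergent (same construct = test anxiety): Scale A, Scale B.
Smallest convergent = 0.69. Discriminant values: 0.57, 0.47; count ≥ 0.69 → 0.

0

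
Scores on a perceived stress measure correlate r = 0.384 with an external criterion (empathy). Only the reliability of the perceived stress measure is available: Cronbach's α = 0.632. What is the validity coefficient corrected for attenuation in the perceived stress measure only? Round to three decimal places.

0.483

Single correction: r_c = r_obs / √r_xx = 0.384 / √0.632 = 0.384 / 0.7950 ≈ 0.483.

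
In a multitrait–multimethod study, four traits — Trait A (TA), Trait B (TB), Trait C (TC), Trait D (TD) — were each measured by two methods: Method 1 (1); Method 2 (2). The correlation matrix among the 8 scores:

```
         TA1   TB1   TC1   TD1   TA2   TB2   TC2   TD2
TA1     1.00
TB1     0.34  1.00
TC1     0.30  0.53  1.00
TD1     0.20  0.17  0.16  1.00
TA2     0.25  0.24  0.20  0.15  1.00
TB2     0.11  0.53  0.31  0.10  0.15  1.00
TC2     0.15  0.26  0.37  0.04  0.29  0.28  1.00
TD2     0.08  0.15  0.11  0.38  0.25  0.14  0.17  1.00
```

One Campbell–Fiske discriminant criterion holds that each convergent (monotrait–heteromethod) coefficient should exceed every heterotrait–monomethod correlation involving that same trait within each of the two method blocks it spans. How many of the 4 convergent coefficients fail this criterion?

Each convergent coefficient versus the relevant comparison correlations:
TA (methods 1·2): 0.25 vs {0.34, 0.15, 0.30, 0.29, 0.20, 0.25} → fail.
TB (methods 1·2): 0.53 vs {0.34, 0.15, 0.53, 0.28, 0.17, 0.14} → fail.
TC (methods 1·2): 0.37 vs {0.30, 0.29, 0.53, 0.28, 0.16, 0.17} → fail.
TD (methods 1·2): 0.38 vs {0.20, 0.25, 0.17, 0.14, 0.16, 0.17} → pass.
3 of 4 fail.

3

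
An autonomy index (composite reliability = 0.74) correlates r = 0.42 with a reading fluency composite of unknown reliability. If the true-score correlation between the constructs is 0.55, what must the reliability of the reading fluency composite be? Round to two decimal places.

r_true = r_obs / √(r_xx · r_yy) ⇒ 0.55 = 0.42 / √(0.74 · r_yy).
√(0.74 · r_yy) = 0.42 / 0.55 = 0.7636; 0.74 · r_yy = 0.5831; r_yy = 0.5831 / 0.74 ≈ 0.79.

0.79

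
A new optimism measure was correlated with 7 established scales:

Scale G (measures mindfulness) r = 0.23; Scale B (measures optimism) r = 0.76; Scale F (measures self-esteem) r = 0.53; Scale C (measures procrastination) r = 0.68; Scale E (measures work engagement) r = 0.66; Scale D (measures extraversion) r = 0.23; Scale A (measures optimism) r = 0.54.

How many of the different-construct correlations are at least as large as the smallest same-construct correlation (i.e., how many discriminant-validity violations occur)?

Convergent (same construct = optimism): Scale B, Scale A.
Smallest convergent = 0.54. Discriminant values: 0.23, 0.53, 0.68, 0.66, 0.23; count ≥ 0.54 → 2.

2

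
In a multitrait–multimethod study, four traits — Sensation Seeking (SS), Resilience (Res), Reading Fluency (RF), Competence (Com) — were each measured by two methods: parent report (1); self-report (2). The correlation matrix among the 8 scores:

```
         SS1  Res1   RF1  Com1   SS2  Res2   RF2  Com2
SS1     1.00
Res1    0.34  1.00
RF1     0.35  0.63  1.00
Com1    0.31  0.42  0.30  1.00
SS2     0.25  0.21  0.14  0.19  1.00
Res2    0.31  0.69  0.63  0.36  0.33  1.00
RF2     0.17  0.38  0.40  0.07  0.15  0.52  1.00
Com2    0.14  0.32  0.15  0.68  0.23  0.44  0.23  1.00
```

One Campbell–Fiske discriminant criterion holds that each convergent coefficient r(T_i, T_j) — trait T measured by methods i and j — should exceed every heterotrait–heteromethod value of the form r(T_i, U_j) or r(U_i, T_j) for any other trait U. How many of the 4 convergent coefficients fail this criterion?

2

Convergent coefficients and their comparison sets:
SS (methods 1·2): 0.25 vs {0.31, 0.21, 0.17, 0.14, 0.14, 0.19} → fail.
Res (methods 1·2): 0.69 vs {0.21, 0.31, 0.38, 0.63, 0.32, 0.36} → pass.
RF (methods 1·2): 0.40 vs {0.14, 0.17, 0.63, 0.38, 0.15, 0.07} → fail.
Com (methods 1·2): 0.68 vs {0.19, 0.14, 0.36, 0.32, 0.07, 0.15} → pass.
2 of 4 fail.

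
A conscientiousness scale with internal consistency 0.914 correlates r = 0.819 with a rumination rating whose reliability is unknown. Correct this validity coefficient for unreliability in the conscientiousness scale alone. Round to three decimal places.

Single correction: r_c = r_obs / √r_xx = 0.819 / √0.914 = 0.819 / 0.9560 ≈ 0.857.

0.857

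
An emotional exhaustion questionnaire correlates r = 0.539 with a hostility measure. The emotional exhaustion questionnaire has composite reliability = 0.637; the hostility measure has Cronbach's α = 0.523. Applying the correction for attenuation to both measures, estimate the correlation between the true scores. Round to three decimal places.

0.934

r_true = r_obs / √(r_xx · r_yy) = 0.539 / √(0.637 × 0.523) = 0.539 / √0.333151 = 0.539 / 0.5772 ≈ 0.934.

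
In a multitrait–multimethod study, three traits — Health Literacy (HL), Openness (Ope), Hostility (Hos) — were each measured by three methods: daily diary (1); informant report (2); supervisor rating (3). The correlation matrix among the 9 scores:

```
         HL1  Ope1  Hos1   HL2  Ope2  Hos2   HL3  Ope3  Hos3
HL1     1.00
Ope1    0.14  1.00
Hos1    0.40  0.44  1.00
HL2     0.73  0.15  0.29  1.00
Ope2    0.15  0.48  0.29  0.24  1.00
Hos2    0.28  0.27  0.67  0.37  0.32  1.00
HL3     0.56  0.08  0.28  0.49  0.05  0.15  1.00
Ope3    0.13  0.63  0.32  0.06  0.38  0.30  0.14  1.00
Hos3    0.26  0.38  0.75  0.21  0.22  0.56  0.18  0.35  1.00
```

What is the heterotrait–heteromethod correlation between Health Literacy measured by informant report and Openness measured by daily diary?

Different traits and methods: r(HL2, Ope1) = 0.15.

0.15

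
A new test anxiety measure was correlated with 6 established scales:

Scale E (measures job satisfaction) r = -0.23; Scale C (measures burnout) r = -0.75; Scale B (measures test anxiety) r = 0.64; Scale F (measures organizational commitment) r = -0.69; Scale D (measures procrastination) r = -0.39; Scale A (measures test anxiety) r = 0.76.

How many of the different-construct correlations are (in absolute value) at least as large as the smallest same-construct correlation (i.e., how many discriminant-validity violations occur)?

Convergent (same construct = test anxiety): Scale B, Scale A.
Smallest convergent = 0.64. Discriminant |r|: 0.23, 0.75, 0.69, 0.39; count ≥ 0.64 → 2.

2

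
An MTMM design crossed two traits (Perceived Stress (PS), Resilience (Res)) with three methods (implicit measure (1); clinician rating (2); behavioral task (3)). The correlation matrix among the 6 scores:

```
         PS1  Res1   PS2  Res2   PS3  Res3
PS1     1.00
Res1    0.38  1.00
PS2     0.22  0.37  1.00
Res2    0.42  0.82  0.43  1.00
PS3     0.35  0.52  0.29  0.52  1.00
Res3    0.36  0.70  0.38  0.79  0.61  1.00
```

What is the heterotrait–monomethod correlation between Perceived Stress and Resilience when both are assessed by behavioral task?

0.61

Different traits, same method: r(PS3, Res3) = 0.61.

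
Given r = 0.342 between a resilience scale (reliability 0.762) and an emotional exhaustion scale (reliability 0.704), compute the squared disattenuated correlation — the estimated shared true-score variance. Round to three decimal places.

0.218

Disattenuated r = 0.342 / √(0.762 × 0.704) = 0.342 / 0.7324 = 0.4670.
Shared true-score variance = 0.4670² = 0.2181 ≈ 0.218.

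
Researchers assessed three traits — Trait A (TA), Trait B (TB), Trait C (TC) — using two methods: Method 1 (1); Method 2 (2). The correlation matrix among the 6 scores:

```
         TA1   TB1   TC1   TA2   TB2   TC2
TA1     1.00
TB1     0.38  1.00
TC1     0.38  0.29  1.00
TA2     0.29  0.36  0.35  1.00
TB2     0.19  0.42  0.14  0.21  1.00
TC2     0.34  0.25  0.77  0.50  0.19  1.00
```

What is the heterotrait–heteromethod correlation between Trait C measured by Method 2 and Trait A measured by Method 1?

0.34

Different traits and methods: r(TC2, TA1) = 0.34.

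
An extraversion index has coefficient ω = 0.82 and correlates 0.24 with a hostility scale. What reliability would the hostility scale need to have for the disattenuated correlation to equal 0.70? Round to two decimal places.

0.14

r_true = r_obs / √(r_xx · r_yy) ⇒ 0.70 = 0.24 / √(0.82 · r_yy).
√(0.82 · r_yy) = 0.24 / 0.70 = 0.3429; 0.82 · r_yy = 0.1176; r_yy = 0.1176 / 0.82 ≈ 0.14.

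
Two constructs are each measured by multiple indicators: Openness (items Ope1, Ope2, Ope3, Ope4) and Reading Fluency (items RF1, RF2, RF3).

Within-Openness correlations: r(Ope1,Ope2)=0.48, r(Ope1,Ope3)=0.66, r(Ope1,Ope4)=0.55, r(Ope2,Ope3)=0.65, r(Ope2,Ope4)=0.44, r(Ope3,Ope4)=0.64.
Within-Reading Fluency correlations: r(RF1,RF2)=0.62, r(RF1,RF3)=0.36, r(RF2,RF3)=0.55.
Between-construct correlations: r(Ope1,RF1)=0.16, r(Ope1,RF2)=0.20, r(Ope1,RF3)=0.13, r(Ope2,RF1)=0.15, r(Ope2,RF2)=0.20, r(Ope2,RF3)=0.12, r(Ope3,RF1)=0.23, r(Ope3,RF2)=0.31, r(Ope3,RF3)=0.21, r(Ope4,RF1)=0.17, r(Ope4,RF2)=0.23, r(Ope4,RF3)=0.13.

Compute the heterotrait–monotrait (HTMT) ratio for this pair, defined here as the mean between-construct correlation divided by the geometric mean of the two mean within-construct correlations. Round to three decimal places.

0.346

Between-construct mean = 2.24/12 = 0.1867.
Mean within-Ope = 3.42/6 = 0.5700; mean within-RF = 1.53/3 = 0.5100.
Geometric mean = √(0.5700 × 0.5100) = 0.5392.
HTMT = 0.1867 / 0.5392 = 0.346.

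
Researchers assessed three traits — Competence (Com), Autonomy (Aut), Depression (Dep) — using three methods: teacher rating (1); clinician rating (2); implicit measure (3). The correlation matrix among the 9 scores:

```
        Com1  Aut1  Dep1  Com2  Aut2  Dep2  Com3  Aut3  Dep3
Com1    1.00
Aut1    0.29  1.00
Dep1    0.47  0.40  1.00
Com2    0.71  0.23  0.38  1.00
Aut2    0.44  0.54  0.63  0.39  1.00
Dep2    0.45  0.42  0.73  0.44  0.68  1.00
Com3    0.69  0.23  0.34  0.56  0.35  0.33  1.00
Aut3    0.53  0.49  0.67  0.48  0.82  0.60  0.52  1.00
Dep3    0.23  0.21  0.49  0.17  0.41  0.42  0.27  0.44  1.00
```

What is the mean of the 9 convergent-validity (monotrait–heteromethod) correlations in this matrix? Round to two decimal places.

0.61

Convergent values: 0.71, 0.69, 0.56, 0.54, 0.49, 0.82, 0.73, 0.49, 0.42; mean = 5.45/9 = 0.61.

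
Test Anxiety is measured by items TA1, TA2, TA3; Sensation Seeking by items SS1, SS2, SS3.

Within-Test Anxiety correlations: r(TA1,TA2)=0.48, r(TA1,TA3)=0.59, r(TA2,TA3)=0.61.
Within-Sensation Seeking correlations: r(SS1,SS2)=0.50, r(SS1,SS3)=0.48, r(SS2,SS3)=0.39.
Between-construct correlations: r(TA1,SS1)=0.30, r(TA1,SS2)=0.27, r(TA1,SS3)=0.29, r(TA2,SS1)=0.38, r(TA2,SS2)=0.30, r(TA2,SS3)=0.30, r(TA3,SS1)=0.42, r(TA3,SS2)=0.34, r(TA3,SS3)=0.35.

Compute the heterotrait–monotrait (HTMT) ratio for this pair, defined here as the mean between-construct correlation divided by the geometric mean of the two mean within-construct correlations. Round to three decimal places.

0.648

Mean heterotrait r = 2.95/9 = 0.3278.
Mean within-TA = 1.68/3 = 0.5600; mean within-SS = 1.37/3 = 0.4567.
Geometric mean = √(0.5600 × 0.4567) = 0.5057.
HTMT = 0.3278 / 0.5057 = 0.648.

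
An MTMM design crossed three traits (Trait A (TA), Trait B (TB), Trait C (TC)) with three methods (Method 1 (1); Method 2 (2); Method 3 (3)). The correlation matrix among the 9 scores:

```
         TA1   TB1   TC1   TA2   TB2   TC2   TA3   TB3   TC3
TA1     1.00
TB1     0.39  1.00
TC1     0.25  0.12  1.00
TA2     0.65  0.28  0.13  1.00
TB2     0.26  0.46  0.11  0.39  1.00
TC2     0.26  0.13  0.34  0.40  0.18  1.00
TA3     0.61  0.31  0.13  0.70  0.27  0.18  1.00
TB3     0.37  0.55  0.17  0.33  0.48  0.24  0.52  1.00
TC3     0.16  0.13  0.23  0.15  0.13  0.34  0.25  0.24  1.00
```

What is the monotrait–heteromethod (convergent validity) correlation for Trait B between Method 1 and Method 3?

0.55

Same trait (TB), different methods: r(TB1, TB3) = 0.55.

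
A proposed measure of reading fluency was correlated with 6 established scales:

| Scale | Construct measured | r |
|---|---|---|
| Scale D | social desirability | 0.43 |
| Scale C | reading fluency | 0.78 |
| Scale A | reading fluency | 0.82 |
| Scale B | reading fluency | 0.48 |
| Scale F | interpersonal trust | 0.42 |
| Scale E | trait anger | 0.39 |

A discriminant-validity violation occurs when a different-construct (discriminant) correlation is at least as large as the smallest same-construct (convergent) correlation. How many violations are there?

Convergent (same construct = reading fluency): Scale C, Scale A, Scale B.
Smallest convergent = 0.48. Discriminant values: 0.43, 0.42, 0.39; count ≥ 0.48 → 0.

0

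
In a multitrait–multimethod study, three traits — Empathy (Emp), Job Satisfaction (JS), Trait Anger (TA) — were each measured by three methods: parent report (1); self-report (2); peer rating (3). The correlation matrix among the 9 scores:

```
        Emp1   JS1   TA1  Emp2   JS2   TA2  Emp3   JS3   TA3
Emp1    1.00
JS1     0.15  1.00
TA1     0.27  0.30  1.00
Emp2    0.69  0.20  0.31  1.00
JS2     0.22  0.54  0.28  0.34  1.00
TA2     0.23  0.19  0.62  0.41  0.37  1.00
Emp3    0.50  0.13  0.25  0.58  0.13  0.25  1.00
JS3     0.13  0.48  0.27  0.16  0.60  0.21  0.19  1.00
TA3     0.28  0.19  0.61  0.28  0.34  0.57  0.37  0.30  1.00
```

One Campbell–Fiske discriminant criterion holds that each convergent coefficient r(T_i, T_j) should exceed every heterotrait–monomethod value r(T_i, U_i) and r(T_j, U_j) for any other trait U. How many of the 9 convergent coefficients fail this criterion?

Convergent coefficients and their comparison sets:
Emp (methods 1·2): 0.69 vs {0.15, 0.34, 0.27, 0.41} → pass.
Emp (methods 1·3): 0.50 vs {0.15, 0.19, 0.27, 0.37} → pass.
Emp (methods 2·3): 0.58 vs {0.34, 0.19, 0.41, 0.37} → pass.
JS (methods 1·2): 0.54 vs {0.15, 0.34, 0.30, 0.37} → pass.
JS (methods 1·3): 0.48 vs {0.15, 0.19, 0.30, 0.30} → pass.
JS (methods 2·3): 0.60 vs {0.34, 0.19, 0.37, 0.30} → pass.
TA (methods 1·2): 0.62 vs {0.27, 0.41, 0.30, 0.37} → pass.
TA (methods 1·3): 0.61 vs {0.27, 0.37, 0.30, 0.30} → pass.
TA (methods 2·3): 0.57 vs {0.41, 0.37, 0.37, 0.30} → pass.
0 of 9 fail.

0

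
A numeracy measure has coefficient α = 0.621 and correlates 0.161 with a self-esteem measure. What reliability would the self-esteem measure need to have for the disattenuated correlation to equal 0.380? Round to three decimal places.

r_true = r_obs / √(r_xx · r_yy) ⇒ 0.380 = 0.161 / √(0.621 · r_yy).
√(0.621 · r_yy) = 0.161 / 0.380 = 0.4237; 0.621 · r_yy = 0.1795; r_yy = 0.1795 / 0.621 ≈ 0.289.

0.289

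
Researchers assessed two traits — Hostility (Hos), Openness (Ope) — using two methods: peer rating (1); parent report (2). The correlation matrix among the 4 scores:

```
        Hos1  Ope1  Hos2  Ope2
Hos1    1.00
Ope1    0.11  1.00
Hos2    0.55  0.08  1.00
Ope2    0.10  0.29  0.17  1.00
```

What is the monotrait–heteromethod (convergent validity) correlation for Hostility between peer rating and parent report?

Same trait (Hos), different methods: r(Hos1, Hos2) = 0.55.

0.55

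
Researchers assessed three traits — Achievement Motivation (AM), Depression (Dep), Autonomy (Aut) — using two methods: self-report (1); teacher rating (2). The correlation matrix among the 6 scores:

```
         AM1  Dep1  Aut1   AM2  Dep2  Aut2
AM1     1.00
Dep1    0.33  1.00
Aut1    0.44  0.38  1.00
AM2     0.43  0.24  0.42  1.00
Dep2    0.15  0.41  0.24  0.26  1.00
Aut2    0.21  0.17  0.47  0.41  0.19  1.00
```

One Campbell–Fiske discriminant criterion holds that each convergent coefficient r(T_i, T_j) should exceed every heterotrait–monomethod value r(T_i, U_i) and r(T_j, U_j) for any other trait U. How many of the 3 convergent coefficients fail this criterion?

1

Each convergent coefficient versus the relevant comparison correlations:
AM (methods 1·2): 0.43 vs {0.33, 0.26, 0.44, 0.41} → fail.
Dep (methods 1·2): 0.41 vs {0.33, 0.26, 0.38, 0.19} → pass.
Aut (methods 1·2): 0.47 vs {0.44, 0.41, 0.38, 0.19} → pass.
1 of 3 fail.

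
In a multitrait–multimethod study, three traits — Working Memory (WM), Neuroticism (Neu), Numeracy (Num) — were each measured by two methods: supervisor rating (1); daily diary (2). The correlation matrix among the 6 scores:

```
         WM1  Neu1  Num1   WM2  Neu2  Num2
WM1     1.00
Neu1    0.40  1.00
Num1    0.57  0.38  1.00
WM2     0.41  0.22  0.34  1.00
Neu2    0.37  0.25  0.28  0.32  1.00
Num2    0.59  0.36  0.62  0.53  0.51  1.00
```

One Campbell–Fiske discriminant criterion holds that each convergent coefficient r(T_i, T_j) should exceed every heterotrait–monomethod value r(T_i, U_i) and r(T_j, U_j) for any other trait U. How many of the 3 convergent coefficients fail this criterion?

2

Convergent coefficients and their comparison sets:
WM (methods 1·2): 0.41 vs {0.40, 0.32, 0.57, 0.53} → fail.
Neu (methods 1·2): 0.25 vs {0.40, 0.32, 0.38, 0.51} → fail.
Num (methods 1·2): 0.62 vs {0.57, 0.53, 0.38, 0.51} → pass.
2 of 3 fail.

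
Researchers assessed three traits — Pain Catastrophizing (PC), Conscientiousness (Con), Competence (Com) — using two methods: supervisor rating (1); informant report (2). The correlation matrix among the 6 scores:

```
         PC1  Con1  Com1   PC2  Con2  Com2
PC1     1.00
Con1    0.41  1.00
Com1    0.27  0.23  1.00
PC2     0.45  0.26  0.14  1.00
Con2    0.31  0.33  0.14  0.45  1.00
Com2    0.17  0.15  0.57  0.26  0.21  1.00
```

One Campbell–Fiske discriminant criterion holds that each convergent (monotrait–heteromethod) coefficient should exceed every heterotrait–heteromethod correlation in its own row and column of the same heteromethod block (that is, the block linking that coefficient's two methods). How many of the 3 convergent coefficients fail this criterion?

0

Convergent coefficients and their comparison sets:
PC (methods 1·2): 0.45 vs {0.31, 0.26, 0.17, 0.14} → pass.
Con (methods 1·2): 0.33 vs {0.26, 0.31, 0.15, 0.14} → pass.
Com (methods 1·2): 0.57 vs {0.14, 0.17, 0.14, 0.15} → pass.
0 of 3 fail.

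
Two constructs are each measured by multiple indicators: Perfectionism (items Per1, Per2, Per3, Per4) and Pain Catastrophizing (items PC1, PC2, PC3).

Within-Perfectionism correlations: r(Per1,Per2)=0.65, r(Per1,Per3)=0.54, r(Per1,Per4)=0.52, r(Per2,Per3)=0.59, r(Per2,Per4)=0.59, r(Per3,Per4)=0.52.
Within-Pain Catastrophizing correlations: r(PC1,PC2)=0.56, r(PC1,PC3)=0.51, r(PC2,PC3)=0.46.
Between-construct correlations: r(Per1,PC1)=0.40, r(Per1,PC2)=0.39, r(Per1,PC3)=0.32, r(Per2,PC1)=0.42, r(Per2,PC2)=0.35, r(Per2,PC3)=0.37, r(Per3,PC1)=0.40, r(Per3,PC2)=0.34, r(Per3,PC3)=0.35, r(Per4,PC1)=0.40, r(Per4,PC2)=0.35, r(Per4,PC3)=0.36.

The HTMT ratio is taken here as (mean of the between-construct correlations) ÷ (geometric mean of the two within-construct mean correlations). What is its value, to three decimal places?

Mean between = 4.45/12 = 0.3708.
Mean within-Per = 3.41/6 = 0.5683; mean within-PC = 1.53/3 = 0.5100.
Geometric mean = √(0.5683 × 0.5100) = 0.5384.
HTMT = 0.3708 / 0.5384 = 0.689.

0.689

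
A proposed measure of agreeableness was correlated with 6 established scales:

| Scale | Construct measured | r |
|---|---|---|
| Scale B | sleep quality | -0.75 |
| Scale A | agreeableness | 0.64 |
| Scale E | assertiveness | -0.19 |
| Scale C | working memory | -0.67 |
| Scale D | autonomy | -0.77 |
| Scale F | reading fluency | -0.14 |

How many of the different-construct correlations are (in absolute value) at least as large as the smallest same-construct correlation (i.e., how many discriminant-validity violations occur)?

3

Convergent (same construct = agreeableness): Scale A.
Smallest convergent = 0.64. Discriminant |r|: 0.75, 0.19, 0.67, 0.77, 0.14; count ≥ 0.64 → 3.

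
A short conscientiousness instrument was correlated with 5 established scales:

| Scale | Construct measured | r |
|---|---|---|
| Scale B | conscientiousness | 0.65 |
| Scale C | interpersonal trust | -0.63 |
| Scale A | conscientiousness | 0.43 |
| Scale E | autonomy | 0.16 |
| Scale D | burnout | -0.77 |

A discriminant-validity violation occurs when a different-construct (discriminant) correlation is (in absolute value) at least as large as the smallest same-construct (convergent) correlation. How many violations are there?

2

Convergent (same construct = conscientiousness): Scale B, Scale A.
Smallest convergent = 0.43. Discriminant |r|: 0.63, 0.16, 0.77; count ≥ 0.43 → 2.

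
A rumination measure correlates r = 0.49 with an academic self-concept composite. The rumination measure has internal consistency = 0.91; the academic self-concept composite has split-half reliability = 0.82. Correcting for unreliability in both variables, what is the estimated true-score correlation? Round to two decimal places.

r_true = r_obs / √(r_xx · r_yy) = 0.49 / √(0.91 × 0.82) = 0.49 / √0.7462 = 0.49 / 0.8638 ≈ 0.57.

0.57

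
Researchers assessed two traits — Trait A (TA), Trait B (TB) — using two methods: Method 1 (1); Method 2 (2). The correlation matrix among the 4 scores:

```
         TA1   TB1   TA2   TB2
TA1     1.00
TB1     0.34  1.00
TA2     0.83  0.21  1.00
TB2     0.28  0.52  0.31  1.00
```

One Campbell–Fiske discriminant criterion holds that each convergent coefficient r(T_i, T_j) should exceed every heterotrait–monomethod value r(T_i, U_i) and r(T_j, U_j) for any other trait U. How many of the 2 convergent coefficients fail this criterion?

Each convergent coefficient versus the relevant comparison correlations:
TA (methods 1·2): 0.83 vs {0.34, 0.31} → pass.
TB (methods 1·2): 0.52 vs {0.34, 0.31} → pass.
0 of 2 fail.

0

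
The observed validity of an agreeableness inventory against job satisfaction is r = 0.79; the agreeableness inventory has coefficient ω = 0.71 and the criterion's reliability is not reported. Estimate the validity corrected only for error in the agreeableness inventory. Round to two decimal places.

0.94

Single correction: r_c = r_obs / √r_xx = 0.79 / √0.71 = 0.79 / 0.8426 ≈ 0.94.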